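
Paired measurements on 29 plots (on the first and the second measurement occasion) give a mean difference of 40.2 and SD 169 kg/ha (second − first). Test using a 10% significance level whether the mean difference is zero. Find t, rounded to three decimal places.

H0: μ_d = 0; H1: μ_d ≠ 0 (paired t-test on the differences, two-sided).
t = d̄/(s_d/√n) = 40.2/(169/√29) = 1.281
df = n − 1 = 28
Two-sided p-value ≈ 0.2107
Since p ≈ 0.2107 > α = 0.1, fail to reject H0; the evidence is not statistically significant.

1.281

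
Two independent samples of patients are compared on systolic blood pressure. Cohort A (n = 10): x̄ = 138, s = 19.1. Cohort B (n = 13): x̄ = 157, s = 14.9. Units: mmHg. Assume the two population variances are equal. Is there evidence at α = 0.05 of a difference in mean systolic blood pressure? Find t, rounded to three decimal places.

Let group 1 = cohort A, group 2 = cohort B. H0: μ_1 = μ_2; H1: μ_1 ≠ μ_2 (two-sample pooled-variance t-test, two-sided).
s_p² = [(10−1)·19.1² + (13−1)·14.9²]/(10+13−2) = 283.21
t = (138 − 157)/√[283.21·(1/10 + 1/13)] = -2.684
df = n₁ + n₂ − 2 = 21
Two-sided p-value ≈ 0.014
Since p ≈ 0.014 < α = 0.05, reject H0; the data support H1.

-2.684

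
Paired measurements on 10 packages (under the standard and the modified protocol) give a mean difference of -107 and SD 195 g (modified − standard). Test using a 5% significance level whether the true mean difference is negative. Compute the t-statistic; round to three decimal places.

-1.735

H0: μ_d = 0; H1: μ_d < 0 (paired t-test on the differences, left-tailed).
t = d̄/(s_d/√n) = -107/(195/√10) = -1.735
df = n − 1 = 9
p-value = P(T ≤ -1.735) ≈ 0.0584
Since p ≈ 0.0584 > α = 0.05, fail to reject H0; the evidence is not statistically significant.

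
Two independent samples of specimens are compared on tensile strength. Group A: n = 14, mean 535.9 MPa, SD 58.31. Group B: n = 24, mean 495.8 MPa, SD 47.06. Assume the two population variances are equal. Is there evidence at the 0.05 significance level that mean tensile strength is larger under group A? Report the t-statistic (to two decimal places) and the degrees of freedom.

Let group 1 = group A, group 2 = group B. H0: μ_1 = μ_2; H1: μ_1 > μ_2 (two-sample pooled-variance t-test, right-tailed).
s_p² = [(14−1)·58.31² + (24−1)·47.06²]/(14+24−2) = 2642.71
t = (535.9 − 495.8)/√[2642.71·(1/14 + 1/24)] = 2.32
df = n₁ + n₂ − 2 = 36
p-value = P(T ≥ 2.32) ≈ 0.0131
Since p ≈ 0.0131 < α = 0.05, reject H0; the data support H1.

t = 2.32, df = 36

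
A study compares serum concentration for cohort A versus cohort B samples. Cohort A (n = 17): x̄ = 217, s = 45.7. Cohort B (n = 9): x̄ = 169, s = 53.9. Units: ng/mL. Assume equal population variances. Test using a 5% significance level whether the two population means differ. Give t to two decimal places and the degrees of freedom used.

Let group 1 = cohort A, group 2 = cohort B. H0: μ_1 = μ_2; H1: μ_1 ≠ μ_2 (two-sample pooled-variance t-test, two-sided).
s_p² = [(17−1)·45.7² + (9−1)·53.9²]/(17+9−2) = 2360.73
t = (217 − 169)/√[2360.73·(1/17 + 1/9)] = 2.40
df = n₁ + n₂ − 2 = 24
Two-sided p-value ≈ 0.0247
Since p ≈ 0.0247 < α = 0.05, reject H0; the evidence is statistically significant.

t = 2.40, df = 24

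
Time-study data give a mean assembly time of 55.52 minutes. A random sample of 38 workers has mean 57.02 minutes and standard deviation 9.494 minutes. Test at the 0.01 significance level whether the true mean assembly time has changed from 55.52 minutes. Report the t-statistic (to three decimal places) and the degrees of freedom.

H0: μ = 55.52; H1: μ ≠ 55.52 (one-sample t-test, two-sided).
t = (x̄ − μ₀)/(s/√n) = (57.02 − 55.52)/(9.494/√38) = 0.974
df = n − 1 = 37
Two-sided p-value ≈ 0.336
Since p ≈ 0.336 > α = 0.01, fail to reject H0; the data do not provide sufficient evidence against H0.

t = 0.974, df = 37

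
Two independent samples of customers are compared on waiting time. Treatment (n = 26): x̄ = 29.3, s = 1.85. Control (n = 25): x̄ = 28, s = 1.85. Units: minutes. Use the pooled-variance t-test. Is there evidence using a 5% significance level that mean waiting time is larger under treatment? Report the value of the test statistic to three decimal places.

2.509

Let group 1 = treatment, group 2 = control. H0: μ_1 = μ_2; H1: μ_1 > μ_2 (two-sample pooled-variance t-test, right-tailed).
s_p² = [(26−1)·1.85² + (25−1)·1.85²]/(26+25−2) = 3.4225
t = (29.3 − 28)/√[3.4225·(1/26 + 1/25)] = 2.509
df = n₁ + n₂ − 2 = 49
p-value = P(T ≥ 2.509) ≈ 0.008
Since p ≈ 0.008 < α = 0.05, reject H0; the evidence is statistically significant.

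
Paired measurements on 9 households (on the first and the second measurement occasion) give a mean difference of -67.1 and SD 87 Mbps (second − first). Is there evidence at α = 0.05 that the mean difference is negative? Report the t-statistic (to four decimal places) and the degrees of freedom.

H0: μ_d = 0; H1: μ_d < 0 (paired t-test on the differences, left-tailed).
t = d̄/(s_d/√n) = -67.1/(87/√9) = -2.3138
df = n − 1 = 8
p-value = P(T ≤ -2.3138) ≈ 0.0247
Since p ≈ 0.0247 < α = 0.05, reject H0; the evidence is statistically significant.

t = -2.3138, df = 8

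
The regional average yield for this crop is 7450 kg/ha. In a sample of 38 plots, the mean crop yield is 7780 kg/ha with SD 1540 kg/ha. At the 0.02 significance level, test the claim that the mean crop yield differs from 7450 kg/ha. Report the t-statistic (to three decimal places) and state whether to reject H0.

H0: μ = 7450; H1: μ ≠ 7450 (one-sample t-test, two-sided).
t = (x̄ − μ₀)/(s/√n) = (7780 − 7450)/(1540/√38) = 1.321
df = n − 1 = 37
Two-sided p-value ≈ 0.1946
Since p ≈ 0.1946 > α = 0.02, fail to reject H0; the data do not provide sufficient evidence against H0.

t = 1.321; fail to reject H0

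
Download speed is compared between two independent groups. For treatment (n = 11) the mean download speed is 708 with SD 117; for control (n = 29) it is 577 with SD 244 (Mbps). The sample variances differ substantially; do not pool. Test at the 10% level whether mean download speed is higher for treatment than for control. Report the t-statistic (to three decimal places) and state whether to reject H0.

t = 2.281; reject H0

Let group 1 = treatment, group 2 = control. H0: μ_1 = μ_2; H1: μ_1 > μ_2 (Welch's two-sample t-test, right-tailed).
t = (x̄_1 − x̄_2)/√(s_1²/n_1 + s_2²/n_2) = (708 − 577)/√(117²/11 + 244²/29) = 2.281
Welch–Satterthwaite df ≈ 35.60
p-value = P(T ≥ 2.281) ≈ 0.014
Since p ≈ 0.014 < α = 0.1, reject H0; the evidence is statistically significant.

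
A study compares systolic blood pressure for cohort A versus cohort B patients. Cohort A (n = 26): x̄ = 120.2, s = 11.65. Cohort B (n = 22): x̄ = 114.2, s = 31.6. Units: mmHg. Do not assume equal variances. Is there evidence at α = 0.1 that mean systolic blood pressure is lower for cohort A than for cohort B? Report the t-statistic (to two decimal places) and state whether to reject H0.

t = 0.84; fail to reject H0

Let group 1 = cohort A, group 2 = cohort B. H0: μ_1 = μ_2; H1: μ_1 < μ_2 (Welch's two-sample t-test, left-tailed).
t = (x̄_1 − x̄_2)/√(s_1²/n_1 + s_2²/n_2) = (120.2 − 114.2)/√(11.65²/26 + 31.6²/22) = 0.84
Welch–Satterthwaite df ≈ 25.82
p-value = P(T ≤ 0.84) ≈ 0.797
Since p ≈ 0.797 > α = 0.1, fail to reject H0; the evidence is not statistically significant.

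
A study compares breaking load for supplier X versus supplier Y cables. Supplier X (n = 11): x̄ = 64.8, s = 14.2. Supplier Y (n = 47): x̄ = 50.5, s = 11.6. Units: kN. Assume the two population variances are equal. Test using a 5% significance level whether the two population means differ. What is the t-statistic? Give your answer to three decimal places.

3.527

Let group 1 = supplier X, group 2 = supplier Y. H0: μ_1 = μ_2; H1: μ_1 ≠ μ_2 (two-sample pooled-variance t-test, two-sided).
s_p² = [(11−1)·14.2² + (47−1)·11.6²]/(11+47−2) = 146.539
t = (64.8 − 50.5)/√[146.539·(1/11 + 1/47)] = 3.527
df = n₁ + n₂ − 2 = 56
Two-sided p-value ≈ 0.001
Since p ≈ 0.001 < α = 0.05, reject H0; the data support H1.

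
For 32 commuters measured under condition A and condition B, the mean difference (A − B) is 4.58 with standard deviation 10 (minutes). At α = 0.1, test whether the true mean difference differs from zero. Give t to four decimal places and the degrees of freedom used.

H0: μ_d = 0; H1: μ_d ≠ 0 (paired t-test on the differences, two-sided).
t = d̄/(s_d/√n) = 4.58/(10/√32) = 2.5908
df = n − 1 = 31
Two-sided p-value ≈ 0.0145
Since p ≈ 0.0145 < α = 0.1, reject H0; the evidence is statistically significant.

t = 2.5908, df = 31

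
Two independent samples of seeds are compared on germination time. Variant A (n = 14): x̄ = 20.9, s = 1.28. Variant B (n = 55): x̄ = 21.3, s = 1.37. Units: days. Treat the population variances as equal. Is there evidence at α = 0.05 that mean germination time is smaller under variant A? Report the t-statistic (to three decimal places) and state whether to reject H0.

Let group 1 = variant A, group 2 = variant B. H0: μ_1 = μ_2; H1: μ_1 < μ_2 (two-sample pooled-variance t-test, left-tailed).
s_p² = [(14−1)·1.28² + (55−1)·1.37²]/(14+55−2) = 1.83062
t = (20.9 − 21.3)/√[1.83062·(1/14 + 1/55)] = -0.988
df = n₁ + n₂ − 2 = 67
p-value = P(T ≤ -0.988) ≈ 0.163
Since p ≈ 0.163 > α = 0.05, fail to reject H0; the data do not provide sufficient evidence against H0.

t = -0.988; fail to reject H0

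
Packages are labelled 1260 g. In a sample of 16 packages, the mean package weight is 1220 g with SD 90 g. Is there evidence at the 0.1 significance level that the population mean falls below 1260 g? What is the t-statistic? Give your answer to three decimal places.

H0: μ = 1260; H1: μ < 1260 (one-sample t-test, left-tailed).
t = (x̄ − μ₀)/(s/√n) = (1220 − 1260)/(90/√16) = -1.778
df = n − 1 = 15
p-value = P(T ≤ -1.778) ≈ 0.048
Since p ≈ 0.048 < α = 0.1, reject H0; the data support H1.

-1.778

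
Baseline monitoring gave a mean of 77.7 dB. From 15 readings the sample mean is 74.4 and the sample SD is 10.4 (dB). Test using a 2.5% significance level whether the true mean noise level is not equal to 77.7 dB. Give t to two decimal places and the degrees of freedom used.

t = -1.23, df = 14

H0: μ = 77.7; H1: μ ≠ 77.7 (one-sample t-test, two-sided).
t = (x̄ − μ₀)/(s/√n) = (74.4 − 77.7)/(10.4/√15) = -1.23
df = n − 1 = 14
Two-sided p-value ≈ 0.239
Since p ≈ 0.239 > α = 0.025, fail to reject H0; the data do not provide sufficient evidence against H0.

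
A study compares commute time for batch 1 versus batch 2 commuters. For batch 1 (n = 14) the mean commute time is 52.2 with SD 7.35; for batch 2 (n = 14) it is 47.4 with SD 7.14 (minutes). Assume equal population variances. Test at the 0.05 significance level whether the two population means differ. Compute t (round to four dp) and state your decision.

t = 1.7527; fail to reject H0

Let group 1 = batch 1, group 2 = batch 2. H0: μ_1 = μ_2; H1: μ_1 ≠ μ_2 (two-sample pooled-variance t-test, two-sided).
s_p² = [(14−1)·7.35² + (14−1)·7.14²]/(14+14−2) = 52.501
t = (52.2 − 47.4)/√[52.501·(1/14 + 1/14)] = 1.7527
df = n₁ + n₂ − 2 = 26
Two-sided p-value ≈ 0.0914
Since p ≈ 0.0914 > α = 0.05, fail to reject H0; the evidence is not statistically significant.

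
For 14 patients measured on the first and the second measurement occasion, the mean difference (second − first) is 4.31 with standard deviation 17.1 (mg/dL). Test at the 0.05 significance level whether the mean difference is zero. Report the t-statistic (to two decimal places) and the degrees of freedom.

H0: μ_d = 0; H1: μ_d ≠ 0 (paired t-test on the differences, two-sided).
t = d̄/(s_d/√n) = 4.31/(17.1/√14) = 0.94
df = n − 1 = 13
Two-sided p-value ≈ 0.3628
Since p ≈ 0.3628 > α = 0.05, fail to reject H0; the evidence is not statistically significant.

t = 0.94, df = 13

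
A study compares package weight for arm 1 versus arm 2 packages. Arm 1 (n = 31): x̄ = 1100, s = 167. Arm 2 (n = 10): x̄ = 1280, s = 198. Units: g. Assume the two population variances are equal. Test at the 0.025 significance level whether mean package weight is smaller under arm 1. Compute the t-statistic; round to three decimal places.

Let group 1 = arm 1, group 2 = arm 2. H0: μ_1 = μ_2; H1: μ_1 < μ_2 (two-sample pooled-variance t-test, left-tailed).
s_p² = [(31−1)·167² + (10−1)·198²]/(31+10−2) = 30500.2
t = (1100 − 1280)/√[30500.2·(1/31 + 1/10)] = -2.834
df = n₁ + n₂ − 2 = 39
p-value = P(T ≤ -2.834) ≈ 0.004
Since p ≈ 0.004 < α = 0.025, reject H0; the evidence is statistically significant.

-2.834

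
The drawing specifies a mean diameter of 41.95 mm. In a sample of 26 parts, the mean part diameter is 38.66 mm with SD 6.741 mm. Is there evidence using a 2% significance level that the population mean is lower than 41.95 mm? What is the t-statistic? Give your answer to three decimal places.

-2.489

H0: μ = 41.95; H1: μ < 41.95 (one-sample t-test, left-tailed).
t = (x̄ − μ₀)/(s/√n) = (38.66 − 41.95)/(6.741/√26) = -2.489
df = n − 1 = 25
p-value = P(T ≤ -2.489) ≈ 0.010
Since p ≈ 0.010 < α = 0.02, reject H0; the data support H1.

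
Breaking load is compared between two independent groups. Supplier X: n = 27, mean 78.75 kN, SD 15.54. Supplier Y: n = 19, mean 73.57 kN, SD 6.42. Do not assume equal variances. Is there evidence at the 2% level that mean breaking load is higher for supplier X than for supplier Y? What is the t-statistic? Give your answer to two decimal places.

1.55

Let group 1 = supplier X, group 2 = supplier Y. H0: μ_1 = μ_2; H1: μ_1 > μ_2 (Welch's two-sample t-test, right-tailed).
t = (x̄_1 − x̄_2)/√(s_1²/n_1 + s_2²/n_2) = (78.75 − 73.57)/√(15.54²/27 + 6.42²/19) = 1.55
Welch–Satterthwaite df ≈ 37.00
p-value = P(T ≥ 1.55) ≈ 0.064
Since p ≈ 0.064 > α = 0.02, fail to reject H0; the data do not provide sufficient evidence against H0.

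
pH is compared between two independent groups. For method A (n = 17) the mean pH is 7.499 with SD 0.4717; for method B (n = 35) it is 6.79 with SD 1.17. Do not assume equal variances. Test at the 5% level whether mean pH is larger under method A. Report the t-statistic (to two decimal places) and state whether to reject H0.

Let group 1 = method A, group 2 = method B. H0: μ_1 = μ_2; H1: μ_1 > μ_2 (Welch's two-sample t-test, right-tailed).
t = (x̄_1 − x̄_2)/√(s_1²/n_1 + s_2²/n_2) = (7.499 − 6.79)/√(0.4717²/17 + 1.17²/35) = 3.10
Welch–Satterthwaite df ≈ 48.92
p-value = P(T ≥ 3.10) ≈ 0.0016
Since p ≈ 0.0016 < α = 0.05, reject H0; the data support H1.

t = 3.10; reject H0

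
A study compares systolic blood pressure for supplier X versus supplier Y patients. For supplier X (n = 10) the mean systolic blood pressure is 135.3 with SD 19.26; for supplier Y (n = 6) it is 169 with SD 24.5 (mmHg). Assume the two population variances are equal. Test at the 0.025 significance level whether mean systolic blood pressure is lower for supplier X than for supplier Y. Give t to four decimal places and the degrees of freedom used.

Let group 1 = supplier X, group 2 = supplier Y. H0: μ_1 = μ_2; H1: μ_1 < μ_2 (two-sample pooled-variance t-test, left-tailed).
s_p² = [(10−1)·19.26² + (6−1)·24.5²]/(10+6−2) = 452.841
t = (135.3 − 169)/√[452.841·(1/10 + 1/6)] = -3.0667
df = n₁ + n₂ − 2 = 14
p-value = P(T ≤ -3.0667) ≈ 0.004
Since p ≈ 0.004 < α = 0.025, reject H0; the data support H1.

t = -3.0667, df = 14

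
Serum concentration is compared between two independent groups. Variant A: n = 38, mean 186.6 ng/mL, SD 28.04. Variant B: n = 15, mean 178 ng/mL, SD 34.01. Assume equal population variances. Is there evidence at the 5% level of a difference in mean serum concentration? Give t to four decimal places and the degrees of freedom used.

Let group 1 = variant A, group 2 = variant B. H0: μ_1 = μ_2; H1: μ_1 ≠ μ_2 (two-sample pooled-variance t-test, two-sided).
s_p² = [(38−1)·28.04² + (15−1)·34.01²]/(38+15−2) = 887.931
t = (186.6 − 178)/√[887.931·(1/38 + 1/15)] = 0.9465
df = n₁ + n₂ − 2 = 51
Two-sided p-value ≈ 0.348
Since p ≈ 0.348 > α = 0.05, fail to reject H0; the evidence is not statistically significant.

t = 0.9465, df = 51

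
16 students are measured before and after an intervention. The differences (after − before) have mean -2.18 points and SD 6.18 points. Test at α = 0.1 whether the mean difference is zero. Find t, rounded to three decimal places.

-1.411

H0: μ_d = 0; H1: μ_d ≠ 0 (paired t-test on the differences, two-sided).
t = d̄/(s_d/√n) = -2.18/(6.18/√16) = -1.411
df = n − 1 = 15
Two-sided p-value ≈ 0.1786
Since p ≈ 0.1786 > α = 0.1, fail to reject H0; the data do not provide sufficient evidence against H0.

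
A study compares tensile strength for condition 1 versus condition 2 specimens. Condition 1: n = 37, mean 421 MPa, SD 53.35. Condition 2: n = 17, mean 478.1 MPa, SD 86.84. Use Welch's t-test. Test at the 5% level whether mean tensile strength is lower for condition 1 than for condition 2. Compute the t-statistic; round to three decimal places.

-2.503

Let group 1 = condition 1, group 2 = condition 2. H0: μ_1 = μ_2; H1: μ_1 < μ_2 (Welch's two-sample t-test, left-tailed).
t = (x̄_1 − x̄_2)/√(s_1²/n_1 + s_2²/n_2) = (421 − 478.1)/√(53.35²/37 + 86.84²/17) = -2.503
Welch–Satterthwaite df ≈ 21.74
p-value = P(T ≤ -2.503) ≈ 0.0102
Since p ≈ 0.0102 < α = 0.05, reject H0; the evidence is statistically significant.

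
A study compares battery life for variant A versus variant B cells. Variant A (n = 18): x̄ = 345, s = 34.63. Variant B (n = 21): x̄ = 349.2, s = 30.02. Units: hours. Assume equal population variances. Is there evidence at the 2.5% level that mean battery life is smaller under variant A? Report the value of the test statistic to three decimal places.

Let group 1 = variant A, group 2 = variant B. H0: μ_1 = μ_2; H1: μ_1 < μ_2 (two-sample pooled-variance t-test, left-tailed).
s_p² = [(18−1)·34.63² + (21−1)·30.02²]/(18+21−2) = 1038.14
t = (345 − 349.2)/√[1038.14·(1/18 + 1/21)] = -0.406
df = n₁ + n₂ − 2 = 37
p-value = P(T ≤ -0.406) ≈ 0.344
Since p ≈ 0.344 > α = 0.025, fail to reject H0; the evidence is not statistically significant.

-0.406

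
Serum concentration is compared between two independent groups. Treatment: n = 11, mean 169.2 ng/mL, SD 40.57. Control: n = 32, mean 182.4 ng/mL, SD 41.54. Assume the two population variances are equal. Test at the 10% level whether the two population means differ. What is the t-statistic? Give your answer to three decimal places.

-0.914

Let group 1 = treatment, group 2 = control. H0: μ_1 = μ_2; H1: μ_1 ≠ μ_2 (two-sample pooled-variance t-test, two-sided).
s_p² = [(11−1)·40.57² + (32−1)·41.54²]/(11+32−2) = 1706.15
t = (169.2 − 182.4)/√[1706.15·(1/11 + 1/32)] = -0.914
df = n₁ + n₂ − 2 = 41
Two-sided p-value ≈ 0.366
Since p ≈ 0.366 > α = 0.1, fail to reject H0; the evidence is not statistically significant.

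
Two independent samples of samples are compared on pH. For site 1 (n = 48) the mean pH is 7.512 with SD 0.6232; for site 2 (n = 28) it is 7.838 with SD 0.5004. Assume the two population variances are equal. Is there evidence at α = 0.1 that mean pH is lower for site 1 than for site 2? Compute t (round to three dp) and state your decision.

t = -2.358; reject H0

Let group 1 = site 1, group 2 = site 2. H0: μ_1 = μ_2; H1: μ_1 < μ_2 (two-sample pooled-variance t-test, left-tailed).
s_p² = [(48−1)·0.6232² + (28−1)·0.5004²]/(48+28−2) = 0.338035
t = (7.512 − 7.838)/√[0.338035·(1/48 + 1/28)] = -2.358
df = n₁ + n₂ − 2 = 74
p-value = P(T ≤ -2.358) ≈ 0.0105
Since p ≈ 0.0105 < α = 0.1, reject H0; the data support H1.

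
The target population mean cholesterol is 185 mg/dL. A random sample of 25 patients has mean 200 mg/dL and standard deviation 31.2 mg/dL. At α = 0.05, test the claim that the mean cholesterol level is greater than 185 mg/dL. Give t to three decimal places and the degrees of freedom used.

H0: μ = 185; H1: μ > 185 (one-sample t-test, right-tailed).
t = (x̄ − μ₀)/(s/√n) = (200 − 185)/(31.2/√25) = 2.404
df = n − 1 = 24
p-value = P(T ≥ 2.404) ≈ 0.012
Since p ≈ 0.012 < α = 0.05, reject H0; the evidence is statistically significant.

t = 2.404, df = 24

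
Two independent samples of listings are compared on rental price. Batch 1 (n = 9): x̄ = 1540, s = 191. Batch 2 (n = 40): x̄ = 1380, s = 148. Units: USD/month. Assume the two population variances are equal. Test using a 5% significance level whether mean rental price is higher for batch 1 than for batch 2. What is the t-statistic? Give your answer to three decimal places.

Let group 1 = batch 1, group 2 = batch 2. H0: μ_1 = μ_2; H1: μ_1 > μ_2 (two-sample pooled-variance t-test, right-tailed).
s_p² = [(9−1)·191² + (40−1)·148²]/(9+40−2) = 24385.2
t = (1540 − 1380)/√[24385.2·(1/9 + 1/40)] = 2.777
df = n₁ + n₂ − 2 = 47
p-value = P(T ≥ 2.777) ≈ 0.0039
Since p ≈ 0.0039 < α = 0.05, reject H0; the data support H1.

2.777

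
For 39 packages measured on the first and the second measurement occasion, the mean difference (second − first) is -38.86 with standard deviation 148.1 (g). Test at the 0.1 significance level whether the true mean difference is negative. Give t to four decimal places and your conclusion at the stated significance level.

H0: μ_d = 0; H1: μ_d < 0 (paired t-test on the differences, left-tailed).
t = d̄/(s_d/√n) = -38.86/(148.1/√39) = -1.6386
df = n − 1 = 38
p-value = P(T ≤ -1.6386) ≈ 0.0548
Since p ≈ 0.0548 < α = 0.1, reject H0; the evidence is statistically significant.

t = -1.6386; reject H0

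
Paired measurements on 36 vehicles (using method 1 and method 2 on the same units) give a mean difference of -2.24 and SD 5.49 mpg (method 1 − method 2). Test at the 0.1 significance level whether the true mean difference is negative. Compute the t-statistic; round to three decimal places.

H0: μ_d = 0; H1: μ_d < 0 (paired t-test on the differences, left-tailed).
t = d̄/(s_d/√n) = -2.24/(5.49/√36) = -2.448
df = n − 1 = 35
p-value = P(T ≤ -2.448) ≈ 0.0098
Since p ≈ 0.0098 < α = 0.1, reject H0; the evidence is statistically significant.

-2.448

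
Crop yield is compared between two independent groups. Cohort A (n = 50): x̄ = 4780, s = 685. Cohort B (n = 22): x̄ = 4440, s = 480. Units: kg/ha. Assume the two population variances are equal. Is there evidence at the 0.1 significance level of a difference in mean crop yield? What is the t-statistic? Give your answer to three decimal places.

Let group 1 = cohort A, group 2 = cohort B. H0: μ_1 = μ_2; H1: μ_1 ≠ μ_2 (two-sample pooled-variance t-test, two-sided).
s_p² = [(50−1)·685² + (22−1)·480²]/(50+22−2) = 397578
t = (4780 − 4440)/√[397578·(1/50 + 1/22)] = 2.108
df = n₁ + n₂ − 2 = 70
Two-sided p-value ≈ 0.039
Since p ≈ 0.039 < α = 0.1, reject H0; the evidence is statistically significant.

2.108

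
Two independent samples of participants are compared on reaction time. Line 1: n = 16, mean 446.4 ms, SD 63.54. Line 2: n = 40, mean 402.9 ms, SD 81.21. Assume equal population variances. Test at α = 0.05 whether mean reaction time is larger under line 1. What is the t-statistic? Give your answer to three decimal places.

Let group 1 = line 1, group 2 = line 2. H0: μ_1 = μ_2; H1: μ_1 > μ_2 (two-sample pooled-variance t-test, right-tailed).
s_p² = [(16−1)·63.54² + (40−1)·81.21²]/(16+40−2) = 5884.58
t = (446.4 − 402.9)/√[5884.58·(1/16 + 1/40)] = 1.917
df = n₁ + n₂ − 2 = 54
p-value = P(T ≥ 1.917) ≈ 0.030
Since p ≈ 0.030 < α = 0.05, reject H0; the data support H1.

1.917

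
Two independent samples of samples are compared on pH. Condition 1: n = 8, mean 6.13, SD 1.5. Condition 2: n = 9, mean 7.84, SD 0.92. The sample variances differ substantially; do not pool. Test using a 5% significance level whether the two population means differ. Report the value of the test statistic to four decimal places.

-2.7913

Let group 1 = condition 1, group 2 = condition 2. H0: μ_1 = μ_2; H1: μ_1 ≠ μ_2 (Welch's two-sample t-test, two-sided).
t = (x̄_1 − x̄_2)/√(s_1²/n_1 + s_2²/n_2) = (6.13 − 7.84)/√(1.5²/8 + 0.92²/9) = -2.7913
Welch–Satterthwaite df ≈ 11.35
Two-sided p-value ≈ 0.017
Since p ≈ 0.017 < α = 0.05, reject H0; the evidence is statistically significant.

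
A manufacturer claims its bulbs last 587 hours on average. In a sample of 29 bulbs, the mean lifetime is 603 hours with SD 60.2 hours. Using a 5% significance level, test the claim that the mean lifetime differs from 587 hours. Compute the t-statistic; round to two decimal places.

H0: μ = 587; H1: μ ≠ 587 (one-sample t-test, two-sided).
t = (x̄ − μ₀)/(s/√n) = (603 − 587)/(60.2/√29) = 1.43
df = n − 1 = 28
Two-sided p-value ≈ 0.1634
Since p ≈ 0.1634 > α = 0.05, fail to reject H0; the data do not provide sufficient evidence against H0.

1.43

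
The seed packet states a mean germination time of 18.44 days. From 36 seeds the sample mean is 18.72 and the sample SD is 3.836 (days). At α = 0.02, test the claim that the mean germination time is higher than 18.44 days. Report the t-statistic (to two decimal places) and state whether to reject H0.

H0: μ = 18.44; H1: μ > 18.44 (one-sample t-test, right-tailed).
t = (x̄ − μ₀)/(s/√n) = (18.72 − 18.44)/(3.836/√36) = 0.44
df = n − 1 = 35
p-value = P(T ≥ 0.44) ≈ 0.332
Since p ≈ 0.332 > α = 0.02, fail to reject H0; the evidence is not statistically significant.

t = 0.44; fail to reject H0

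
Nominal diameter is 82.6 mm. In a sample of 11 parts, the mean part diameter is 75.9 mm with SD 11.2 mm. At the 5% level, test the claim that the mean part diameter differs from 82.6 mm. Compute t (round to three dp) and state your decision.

t = -1.984; fail to reject H0

H0: μ = 82.6; H1: μ ≠ 82.6 (one-sample t-test, two-sided).
t = (x̄ − μ₀)/(s/√n) = (75.9 − 82.6)/(11.2/√11) = -1.984
df = n − 1 = 10
Two-sided p-value ≈ 0.0754
Since p ≈ 0.0754 > α = 0.05, fail to reject H0; the data do not provide sufficient evidence against H0.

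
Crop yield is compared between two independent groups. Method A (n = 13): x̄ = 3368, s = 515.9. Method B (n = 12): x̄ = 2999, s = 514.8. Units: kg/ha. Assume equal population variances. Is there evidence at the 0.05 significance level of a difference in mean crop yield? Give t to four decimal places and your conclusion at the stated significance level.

Let group 1 = method A, group 2 = method B. H0: μ_1 = μ_2; H1: μ_1 ≠ μ_2 (two-sample pooled-variance t-test, two-sided).
s_p² = [(13−1)·515.9² + (12−1)·514.8²]/(13+12−2) = 265611
t = (3368 − 2999)/√[265611·(1/13 + 1/12)] = 1.7885
df = n₁ + n₂ − 2 = 23
Two-sided p-value ≈ 0.087
Since p ≈ 0.087 > α = 0.05, fail to reject H0; the evidence is not statistically significant.

t = 1.7885; fail to reject H0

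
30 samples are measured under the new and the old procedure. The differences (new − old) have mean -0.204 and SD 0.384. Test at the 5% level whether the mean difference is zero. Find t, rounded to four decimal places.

-2.9098

H0: μ_d = 0; H1: μ_d ≠ 0 (paired t-test on the differences, two-sided).
t = d̄/(s_d/√n) = -0.204/(0.384/√30) = -2.9098
df = n − 1 = 29
Two-sided p-value ≈ 0.007
Since p ≈ 0.007 < α = 0.05, reject H0; the evidence is statistically significant.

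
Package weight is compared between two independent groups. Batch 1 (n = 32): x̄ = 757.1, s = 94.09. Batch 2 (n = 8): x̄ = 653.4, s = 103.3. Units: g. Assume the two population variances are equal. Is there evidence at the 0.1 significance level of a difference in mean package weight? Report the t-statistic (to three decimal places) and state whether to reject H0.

Let group 1 = batch 1, group 2 = batch 2. H0: μ_1 = μ_2; H1: μ_1 ≠ μ_2 (two-sample pooled-variance t-test, two-sided).
s_p² = [(32−1)·94.09² + (8−1)·103.3²]/(32+8−2) = 9187.82
t = (757.1 − 653.4)/√[9187.82·(1/32 + 1/8)] = 2.737
df = n₁ + n₂ − 2 = 38
Two-sided p-value ≈ 0.0094
Since p ≈ 0.0094 < α = 0.1, reject H0; the data support H1.

t = 2.737; reject H0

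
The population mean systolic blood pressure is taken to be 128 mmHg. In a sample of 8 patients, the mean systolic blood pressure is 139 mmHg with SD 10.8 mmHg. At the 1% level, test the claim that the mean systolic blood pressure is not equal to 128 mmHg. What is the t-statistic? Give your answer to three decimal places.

2.881

H0: μ = 128; H1: μ ≠ 128 (one-sample t-test, two-sided).
t = (x̄ − μ₀)/(s/√n) = (139 − 128)/(10.8/√8) = 2.881
df = n − 1 = 7
Two-sided p-value ≈ 0.024
Since p ≈ 0.024 > α = 0.01, fail to reject H0; the evidence is not statistically significant.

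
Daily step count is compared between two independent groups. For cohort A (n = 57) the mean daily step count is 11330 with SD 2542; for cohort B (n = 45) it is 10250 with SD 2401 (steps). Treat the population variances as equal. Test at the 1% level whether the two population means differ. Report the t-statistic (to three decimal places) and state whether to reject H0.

Let group 1 = cohort A, group 2 = cohort B. H0: μ_1 = μ_2; H1: μ_1 ≠ μ_2 (two-sample pooled-variance t-test, two-sided).
s_p² = [(57−1)·2542² + (45−1)·2401²]/(57+45−2) = 6155100
t = (11330 − 10250)/√[6155100·(1/57 + 1/45)] = 2.183
df = n₁ + n₂ − 2 = 100
Two-sided p-value ≈ 0.0314
Since p ≈ 0.0314 > α = 0.01, fail to reject H0; the data do not provide sufficient evidence against H0.

t = 2.183; fail to reject H0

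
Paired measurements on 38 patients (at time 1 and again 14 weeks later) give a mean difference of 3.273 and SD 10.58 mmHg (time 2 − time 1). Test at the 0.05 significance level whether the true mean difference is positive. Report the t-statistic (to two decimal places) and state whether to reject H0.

H0: μ_d = 0; H1: μ_d > 0 (paired t-test on the differences, right-tailed).
t = d̄/(s_d/√n) = 3.273/(10.58/√38) = 1.91
df = n − 1 = 37
p-value = P(T ≥ 1.91) ≈ 0.032
Since p ≈ 0.032 < α = 0.05, reject H0; the evidence is statistically significant.

t = 1.91; reject H0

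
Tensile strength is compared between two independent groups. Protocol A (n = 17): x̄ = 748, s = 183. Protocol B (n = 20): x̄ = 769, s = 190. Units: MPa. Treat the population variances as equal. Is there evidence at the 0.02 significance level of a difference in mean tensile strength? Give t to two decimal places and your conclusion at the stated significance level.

t = -0.34; fail to reject H0

Let group 1 = protocol A, group 2 = protocol B. H0: μ_1 = μ_2; H1: μ_1 ≠ μ_2 (two-sample pooled-variance t-test, two-sided).
s_p² = [(17−1)·183² + (20−1)·190²]/(17+20−2) = 34906.4
t = (748 − 769)/√[34906.4·(1/17 + 1/20)] = -0.34
df = n₁ + n₂ − 2 = 35
Two-sided p-value ≈ 0.7353
Since p ≈ 0.7353 > α = 0.02, fail to reject H0; the evidence is not statistically significant.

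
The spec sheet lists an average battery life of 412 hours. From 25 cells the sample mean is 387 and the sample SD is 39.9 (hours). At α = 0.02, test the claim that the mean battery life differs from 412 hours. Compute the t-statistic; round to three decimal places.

H0: μ = 412; H1: μ ≠ 412 (one-sample t-test, two-sided).
t = (x̄ − μ₀)/(s/√n) = (387 − 412)/(39.9/√25) = -3.133
df = n − 1 = 24
Two-sided p-value ≈ 0.0045
Since p ≈ 0.0045 < α = 0.02, reject H0; the evidence is statistically significant.

-3.133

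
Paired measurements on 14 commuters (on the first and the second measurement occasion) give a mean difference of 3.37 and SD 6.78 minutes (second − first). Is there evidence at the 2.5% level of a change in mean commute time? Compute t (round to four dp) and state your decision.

H0: μ_d = 0; H1: μ_d ≠ 0 (paired t-test on the differences, two-sided).
t = d̄/(s_d/√n) = 3.37/(6.78/√14) = 1.8598
df = n − 1 = 13
Two-sided p-value ≈ 0.086
Since p ≈ 0.086 > α = 0.025, fail to reject H0; the evidence is not statistically significant.

t = 1.8598; fail to reject H0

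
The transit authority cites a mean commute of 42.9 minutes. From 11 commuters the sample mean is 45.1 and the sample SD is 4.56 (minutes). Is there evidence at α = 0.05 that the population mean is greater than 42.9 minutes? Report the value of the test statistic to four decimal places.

1.6001

H0: μ = 42.9; H1: μ > 42.9 (one-sample t-test, right-tailed).
t = (x̄ − μ₀)/(s/√n) = (45.1 − 42.9)/(4.56/√11) = 1.6001
df = n − 1 = 10
p-value = P(T ≥ 1.6001) ≈ 0.0703
Since p ≈ 0.0703 > α = 0.05, fail to reject H0; the data do not provide sufficient evidence against H0.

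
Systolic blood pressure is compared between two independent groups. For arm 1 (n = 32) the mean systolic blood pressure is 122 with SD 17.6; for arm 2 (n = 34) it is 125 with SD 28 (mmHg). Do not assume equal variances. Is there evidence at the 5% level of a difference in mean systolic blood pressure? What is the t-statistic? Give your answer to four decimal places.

-0.5243

Let group 1 = arm 1, group 2 = arm 2. H0: μ_1 = μ_2; H1: μ_1 ≠ μ_2 (Welch's two-sample t-test, two-sided).
t = (x̄_1 − x̄_2)/√(s_1²/n_1 + s_2²/n_2) = (122 − 125)/√(17.6²/32 + 28²/34) = -0.5243
Welch–Satterthwaite df ≈ 56.01
Two-sided p-value ≈ 0.6021
Since p ≈ 0.6021 > α = 0.05, fail to reject H0; the data do not provide sufficient evidence against H0.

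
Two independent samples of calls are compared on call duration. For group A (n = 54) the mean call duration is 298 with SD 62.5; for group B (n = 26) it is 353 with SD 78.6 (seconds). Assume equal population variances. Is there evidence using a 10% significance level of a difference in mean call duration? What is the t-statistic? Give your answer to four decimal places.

Let group 1 = group A, group 2 = group B. H0: μ_1 = μ_2; H1: μ_1 ≠ μ_2 (two-sample pooled-variance t-test, two-sided).
s_p² = [(54−1)·62.5² + (26−1)·78.6²]/(54+26−2) = 4634.36
t = (298 − 353)/√[4634.36·(1/54 + 1/26)] = -3.3846
df = n₁ + n₂ − 2 = 78
Two-sided p-value ≈ 0.0011
Since p ≈ 0.0011 < α = 0.1, reject H0; the evidence is statistically significant.

-3.3846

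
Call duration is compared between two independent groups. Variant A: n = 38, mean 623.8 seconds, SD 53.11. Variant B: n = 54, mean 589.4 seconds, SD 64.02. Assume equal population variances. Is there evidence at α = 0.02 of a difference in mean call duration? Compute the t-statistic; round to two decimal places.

Let group 1 = variant A, group 2 = variant B. H0: μ_1 = μ_2; H1: μ_1 ≠ μ_2 (two-sample pooled-variance t-test, two-sided).
s_p² = [(38−1)·53.11² + (54−1)·64.02²]/(38+54−2) = 3573.21
t = (623.8 − 589.4)/√[3573.21·(1/38 + 1/54)] = 2.72
df = n₁ + n₂ − 2 = 90
Two-sided p-value ≈ 0.008
Since p ≈ 0.008 < α = 0.02, reject H0; the data support H1.

2.72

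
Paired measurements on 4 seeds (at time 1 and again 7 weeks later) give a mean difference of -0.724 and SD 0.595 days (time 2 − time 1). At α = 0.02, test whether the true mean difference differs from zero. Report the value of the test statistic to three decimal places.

-2.434

H0: μ_d = 0; H1: μ_d ≠ 0 (paired t-test on the differences, two-sided).
t = d̄/(s_d/√n) = -0.724/(0.595/√4) = -2.434
df = n − 1 = 3
Two-sided p-value ≈ 0.0930
Since p ≈ 0.0930 > α = 0.02, fail to reject H0; the data do not provide sufficient evidence against H0.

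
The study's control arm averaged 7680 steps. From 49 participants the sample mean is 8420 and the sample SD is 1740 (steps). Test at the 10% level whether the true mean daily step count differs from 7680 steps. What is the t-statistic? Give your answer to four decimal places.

H0: μ = 7680; H1: μ ≠ 7680 (one-sample t-test, two-sided).
t = (x̄ − μ₀)/(s/√n) = (8420 − 7680)/(1740/√49) = 2.9770
df = n − 1 = 48
Two-sided p-value ≈ 0.005
Since p ≈ 0.005 < α = 0.1, reject H0; the data support H1.

2.9770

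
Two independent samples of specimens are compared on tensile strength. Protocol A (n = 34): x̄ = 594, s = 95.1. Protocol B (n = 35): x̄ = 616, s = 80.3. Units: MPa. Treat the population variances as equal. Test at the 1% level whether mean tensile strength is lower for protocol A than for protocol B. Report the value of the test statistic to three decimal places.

Let group 1 = protocol A, group 2 = protocol B. H0: μ_1 = μ_2; H1: μ_1 < μ_2 (two-sample pooled-variance t-test, left-tailed).
s_p² = [(34−1)·95.1² + (35−1)·80.3²]/(34+35−2) = 7726.68
t = (594 − 616)/√[7726.68·(1/34 + 1/35)] = -1.039
df = n₁ + n₂ − 2 = 67
p-value = P(T ≤ -1.039) ≈ 0.151
Since p ≈ 0.151 > α = 0.01, fail to reject H0; the data do not provide sufficient evidence against H0.

-1.039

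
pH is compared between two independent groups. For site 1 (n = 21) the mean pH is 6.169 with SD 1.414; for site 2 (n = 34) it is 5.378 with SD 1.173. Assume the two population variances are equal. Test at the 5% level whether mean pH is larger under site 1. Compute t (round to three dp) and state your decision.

Let group 1 = site 1, group 2 = site 2. H0: μ_1 = μ_2; H1: μ_1 > μ_2 (two-sample pooled-variance t-test, right-tailed).
s_p² = [(21−1)·1.414² + (34−1)·1.173²]/(21+34−2) = 1.6112
t = (6.169 − 5.378)/√[1.6112·(1/21 + 1/34)] = 2.245
df = n₁ + n₂ − 2 = 53
p-value = P(T ≥ 2.245) ≈ 0.0145
Since p ≈ 0.0145 < α = 0.05, reject H0; the data support H1.

t = 2.245; reject H0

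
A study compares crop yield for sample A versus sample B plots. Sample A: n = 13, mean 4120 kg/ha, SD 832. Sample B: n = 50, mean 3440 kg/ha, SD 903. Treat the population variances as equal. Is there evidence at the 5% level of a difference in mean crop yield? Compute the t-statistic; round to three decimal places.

Let group 1 = sample A, group 2 = sample B. H0: μ_1 = μ_2; H1: μ_1 ≠ μ_2 (two-sample pooled-variance t-test, two-sided).
s_p² = [(13−1)·832² + (50−1)·903²]/(13+50−2) = 791176
t = (4120 − 3440)/√[791176·(1/13 + 1/50)] = 2.456
df = n₁ + n₂ − 2 = 61
Two-sided p-value ≈ 0.0169
Since p ≈ 0.0169 < α = 0.05, reject H0; the data support H1.

2.456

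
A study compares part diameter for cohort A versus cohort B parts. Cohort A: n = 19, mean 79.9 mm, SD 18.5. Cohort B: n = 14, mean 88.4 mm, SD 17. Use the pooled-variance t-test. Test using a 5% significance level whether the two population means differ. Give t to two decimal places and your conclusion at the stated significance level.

Let group 1 = cohort A, group 2 = cohort B. H0: μ_1 = μ_2; H1: μ_1 ≠ μ_2 (two-sample pooled-variance t-test, two-sided).
s_p² = [(19−1)·18.5² + (14−1)·17²]/(19+14−2) = 319.919
t = (79.9 − 88.4)/√[319.919·(1/19 + 1/14)] = -1.35
df = n₁ + n₂ − 2 = 31
Two-sided p-value ≈ 0.187
Since p ≈ 0.187 > α = 0.05, fail to reject H0; the evidence is not statistically significant.

t = -1.35; fail to reject H0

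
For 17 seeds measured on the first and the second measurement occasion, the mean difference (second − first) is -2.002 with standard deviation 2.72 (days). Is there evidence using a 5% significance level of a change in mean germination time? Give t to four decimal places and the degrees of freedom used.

H0: μ_d = 0; H1: μ_d ≠ 0 (paired t-test on the differences, two-sided).
t = d̄/(s_d/√n) = -2.002/(2.72/√17) = -3.0347
df = n − 1 = 16
Two-sided p-value ≈ 0.008
Since p ≈ 0.008 < α = 0.05, reject H0; the evidence is statistically significant.

t = -3.0347, df = 16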